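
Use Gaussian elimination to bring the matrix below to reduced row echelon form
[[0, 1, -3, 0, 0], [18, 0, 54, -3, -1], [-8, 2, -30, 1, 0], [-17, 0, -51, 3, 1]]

R1 ↔ R2
R1 := 1/18·R1
R3 := R3 + 8·R1
R4 := R4 + 17·R1
R3 := R3 − 2·R2
R3 := -3·R3
R4 := R4 − 1/6·R3
R4 := -6·R4
R3 := R3 − 4/3·R4
R1 := R1 + 1/18·R4
R1 := R1 + 1/6·R3

[[1, 0, 3, 0, 0], [0, 1, -3, 0, 0], [0, 0, 0, 1, 0], [0, 0, 0, 0, 1]]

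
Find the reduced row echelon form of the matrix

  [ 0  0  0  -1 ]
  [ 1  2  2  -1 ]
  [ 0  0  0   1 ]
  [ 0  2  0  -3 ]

Swap R1 and R2.
  [ 1  2  2  -1 ]
  [ 0  0  0  -1 ]
  [ 0  0  0   1 ]
  [ 0  2  0  -3 ]
Swap R2 and R4.
  [ 1  2  2  -1 ]
  [ 0  2  0  -3 ]
  [ 0  0  0   1 ]
  [ 0  0  0  -1 ]
Multiply R2 by 1/2.
  [ 1  2  2    -1 ]
  [ 0  1  0  -3/2 ]
  [ 0  0  0     1 ]
  [ 0  0  0    -1 ]
Add R3 to R4.
  [ 1  2  2    -1 ]
  [ 0  1  0  -3/2 ]
  [ 0  0  0     1 ]
  [ 0  0  0     0 ]
Add 3/2 times R3 to R2.
  [ 1  2  2  -1 ]
  [ 0  1  0   0 ]
  [ 0  0  0   1 ]
  [ 0  0  0   0 ]
Add R3 to R1.
  [ 1  2  2  0 ]
  [ 0  1  0  0 ]
  [ 0  0  0  1 ]
  [ 0  0  0  0 ]
Subtract 2 times R2 from R1.
  [ 1  0  2  0 ]
  [ 0  1  0  0 ]
  [ 0  0  0  1 ]
  [ 0  0  0  0 ]

[[1, 0, 2, 0], [0, 1, 0, 0], [0, 0, 0, 1], [0, 0, 0, 0]]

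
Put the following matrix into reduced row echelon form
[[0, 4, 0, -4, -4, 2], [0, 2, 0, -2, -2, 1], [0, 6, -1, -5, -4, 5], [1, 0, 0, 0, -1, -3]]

R1 <=> R4
  [ 1  0   0   0  -1  -3 ]
  [ 0  2   0  -2  -2   1 ]
  [ 0  6  -1  -5  -4   5 ]
  [ 0  4   0  -4  -4   2 ]
R2 -> 1/2·R2
  [ 1  0   0   0  -1   -3 ]
  [ 0  1   0  -1  -1  1/2 ]
  [ 0  6  -1  -5  -4    5 ]
  [ 0  4   0  -4  -4    2 ]
R3 -> R3 − 6·R2
  [ 1  0   0   0  -1   -3 ]
  [ 0  1   0  -1  -1  1/2 ]
  [ 0  0  -1   1   2    2 ]
  [ 0  4   0  -4  -4    2 ]
R4 -> R4 − 4·R2
  [ 1  0   0   0  -1   -3 ]
  [ 0  1   0  -1  -1  1/2 ]
  [ 0  0  -1   1   2    2 ]
  [ 0  0   0   0   0    0 ]
R3 -> -1·R3
  [ 1  0  0   0  -1   -3 ]
  [ 0  1  0  -1  -1  1/2 ]
  [ 0  0  1  -1  -2   -2 ]
  [ 0  0  0   0   0    0 ]

[[1, 0, 0, 0, -1, -3], [0, 1, 0, -1, -1, 1/2], [0, 0, 1, -1, -2, -2], [0, 0, 0, 0, 0, 0]]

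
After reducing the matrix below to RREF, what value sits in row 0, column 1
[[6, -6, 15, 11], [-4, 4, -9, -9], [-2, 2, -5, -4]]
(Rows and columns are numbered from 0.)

R1 → 1/6·R1
  [  1  -1  5/2  11/6 ]
  [ -4   4   -9    -9 ]
  [ -2   2   -5    -4 ]
R2 → R2 + 4·R1
  [  1  -1  5/2  11/6 ]
  [  0   0    1  -5/3 ]
  [ -2   2   -5    -4 ]
R3 → R3 + 2·R1
  [ 1  -1  5/2  11/6 ]
  [ 0   0    1  -5/3 ]
  [ 0   0    0  -1/3 ]
R3 → -3·R3
  [ 1  -1  5/2  11/6 ]
  [ 0   0    1  -5/3 ]
  [ 0   0    0     1 ]
R2 → R2 + 5/3·R3
  [ 1  -1  5/2  11/6 ]
  [ 0   0    1     0 ]
  [ 0   0    0     1 ]
R1 → R1 − 11/6·R3
  [ 1  -1  5/2  0 ]
  [ 0   0    1  0 ]
  [ 0   0    0  1 ]
R1 → R1 − 5/2·R2
  [ 1  -1  0  0 ]
  [ 0   0  1  0 ]
  [ 0   0  0  1 ]

-1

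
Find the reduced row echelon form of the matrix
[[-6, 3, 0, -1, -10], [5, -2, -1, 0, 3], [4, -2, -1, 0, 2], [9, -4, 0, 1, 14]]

[[1, 0, 0, 0, 1], [0, 1, 0, 0, -1], [0, 0, 1, 0, 4], [0, 0, 0, 1, 1]]

r1 -> -1/6·r1
  [ 1  -1/2   0  1/6  5/3 ]
  [ 5    -2  -1    0    3 ]
  [ 4    -2  -1    0    2 ]
  [ 9    -4   0    1   14 ]
r2 -> r2 − 5·r1
  [ 1  -1/2   0   1/6    5/3 ]
  [ 0   1/2  -1  -5/6  -16/3 ]
  [ 4    -2  -1     0      2 ]
  [ 9    -4   0     1     14 ]
r3 -> r3 − 4·r1
  [ 1  -1/2   0   1/6    5/3 ]
  [ 0   1/2  -1  -5/6  -16/3 ]
  [ 0     0  -1  -2/3  -14/3 ]
  [ 9    -4   0     1     14 ]
r4 -> r4 − 9·r1
  [ 1  -1/2   0   1/6    5/3 ]
  [ 0   1/2  -1  -5/6  -16/3 ]
  [ 0     0  -1  -2/3  -14/3 ]
  [ 0   1/2   0  -1/2     -1 ]
r2 -> 2·r2
  [ 1  -1/2   0   1/6    5/3 ]
  [ 0     1  -2  -5/3  -32/3 ]
  [ 0     0  -1  -2/3  -14/3 ]
  [ 0   1/2   0  -1/2     -1 ]
r4 -> r4 − 1/2·r2
  [ 1  -1/2   0   1/6    5/3 ]
  [ 0     1  -2  -5/3  -32/3 ]
  [ 0     0  -1  -2/3  -14/3 ]
  [ 0     0   1   1/3   13/3 ]
r3 -> -1·r3
  [ 1  -1/2   0   1/6    5/3 ]
  [ 0     1  -2  -5/3  -32/3 ]
  [ 0     0   1   2/3   14/3 ]
  [ 0     0   1   1/3   13/3 ]
r4 -> r4 − r3
  [ 1  -1/2   0   1/6    5/3 ]
  [ 0     1  -2  -5/3  -32/3 ]
  [ 0     0   1   2/3   14/3 ]
  [ 0     0   0  -1/3   -1/3 ]
r4 -> -3·r4
  [ 1  -1/2   0   1/6    5/3 ]
  [ 0     1  -2  -5/3  -32/3 ]
  [ 0     0   1   2/3   14/3 ]
  [ 0     0   0     1      1 ]
r3 -> r3 − 2/3·r4
  [ 1  -1/2   0   1/6    5/3 ]
  [ 0     1  -2  -5/3  -32/3 ]
  [ 0     0   1     0      4 ]
  [ 0     0   0     1      1 ]
r2 -> r2 + 5/3·r4
  [ 1  -1/2   0  1/6  5/3 ]
  [ 0     1  -2    0   -9 ]
  [ 0     0   1    0    4 ]
  [ 0     0   0    1    1 ]
r1 -> r1 − 1/6·r4
  [ 1  -1/2   0  0  3/2 ]
  [ 0     1  -2  0   -9 ]
  [ 0     0   1  0    4 ]
  [ 0     0   0  1    1 ]
r2 -> r2 + 2·r3
  [ 1  -1/2  0  0  3/2 ]
  [ 0     1  0  0   -1 ]
  [ 0     0  1  0    4 ]
  [ 0     0  0  1    1 ]
r1 -> r1 + 1/2·r2
  [ 1  0  0  0   1 ]
  [ 0  1  0  0  -1 ]
  [ 0  0  1  0   4 ]
  [ 0  0  0  1   1 ]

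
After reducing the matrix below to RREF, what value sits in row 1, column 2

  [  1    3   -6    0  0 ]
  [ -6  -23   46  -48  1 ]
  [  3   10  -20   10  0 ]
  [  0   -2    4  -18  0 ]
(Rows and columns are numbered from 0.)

-2

R2 -> R2 + 6·R1
  [ 1   3   -6    0  0 ]
  [ 0  -5   10  -48  1 ]
  [ 3  10  -20   10  0 ]
  [ 0  -2    4  -18  0 ]
R3 -> R3 − 3·R1
  [ 1   3  -6    0  0 ]
  [ 0  -5  10  -48  1 ]
  [ 0   1  -2   10  0 ]
  [ 0  -2   4  -18  0 ]
R2 -> -1/5·R2
  [ 1   3  -6     0     0 ]
  [ 0   1  -2  48/5  -1/5 ]
  [ 0   1  -2    10     0 ]
  [ 0  -2   4   -18     0 ]
R3 -> R3 − R2
  [ 1   3  -6     0     0 ]
  [ 0   1  -2  48/5  -1/5 ]
  [ 0   0   0   2/5   1/5 ]
  [ 0  -2   4   -18     0 ]
R4 -> R4 + 2·R2
  [ 1  3  -6     0     0 ]
  [ 0  1  -2  48/5  -1/5 ]
  [ 0  0   0   2/5   1/5 ]
  [ 0  0   0   6/5  -2/5 ]
R3 -> 5/2·R3
  [ 1  3  -6     0     0 ]
  [ 0  1  -2  48/5  -1/5 ]
  [ 0  0   0     1   1/2 ]
  [ 0  0   0   6/5  -2/5 ]
R4 -> R4 − 6/5·R3
  [ 1  3  -6     0     0 ]
  [ 0  1  -2  48/5  -1/5 ]
  [ 0  0   0     1   1/2 ]
  [ 0  0   0     0    -1 ]
R4 -> -1·R4
  [ 1  3  -6     0     0 ]
  [ 0  1  -2  48/5  -1/5 ]
  [ 0  0   0     1   1/2 ]
  [ 0  0   0     0     1 ]
R3 -> R3 − 1/2·R4
  [ 1  3  -6     0     0 ]
  [ 0  1  -2  48/5  -1/5 ]
  [ 0  0   0     1     0 ]
  [ 0  0   0     0     1 ]
R2 -> R2 + 1/5·R4
  [ 1  3  -6     0  0 ]
  [ 0  1  -2  48/5  0 ]
  [ 0  0   0     1  0 ]
  [ 0  0   0     0  1 ]
R2 -> R2 − 48/5·R3
  [ 1  3  -6  0  0 ]
  [ 0  1  -2  0  0 ]
  [ 0  0   0  1  0 ]
  [ 0  0   0  0  1 ]
R1 -> R1 − 3·R2
  [ 1  0   0  0  0 ]
  [ 0  1  -2  0  0 ]
  [ 0  0   0  1  0 ]
  [ 0  0   0  0  1 ]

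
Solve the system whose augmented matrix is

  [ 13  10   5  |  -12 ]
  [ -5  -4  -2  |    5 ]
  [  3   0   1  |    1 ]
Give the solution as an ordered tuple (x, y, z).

r1 -> 1/13·r1
r2 -> r2 + 5·r1
r3 -> r3 − 3·r1
r2 -> -13/2·r2
r3 -> r3 + 30/13·r2
r2 -> r2 − 1/2·r3
r1 -> r1 − 5/13·r3
r1 -> r1 − 10/13·r2
Reading off the last column: x = 1, y = -3/2, z = -2.

(1, -3/2, -2)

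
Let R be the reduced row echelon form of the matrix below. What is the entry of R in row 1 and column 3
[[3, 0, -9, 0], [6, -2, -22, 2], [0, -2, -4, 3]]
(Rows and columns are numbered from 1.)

R1 := 1/3·R1
R2 := R2 − 6·R1
R2 := -1/2·R2
R3 := R3 + 2·R2
R2 := R2 + R3

-3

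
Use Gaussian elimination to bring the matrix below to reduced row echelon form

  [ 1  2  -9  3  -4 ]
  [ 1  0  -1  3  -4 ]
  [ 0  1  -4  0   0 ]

[[1, 0, -1, 3, -4], [0, 1, -4, 0, 0], [0, 0, 0, 0, 0]]

r2 -> r2 − r1
r2 -> -1/2·r2
r3 -> r3 − r2
r1 -> r1 − 2·r2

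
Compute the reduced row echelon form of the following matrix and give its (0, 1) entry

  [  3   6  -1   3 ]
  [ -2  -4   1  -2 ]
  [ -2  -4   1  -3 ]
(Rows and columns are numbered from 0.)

2

R1 -> 1/3·R1
  [  1   2  -1/3   1 ]
  [ -2  -4     1  -2 ]
  [ -2  -4     1  -3 ]
R2 -> R2 + 2·R1
  [  1   2  -1/3   1 ]
  [  0   0   1/3   0 ]
  [ -2  -4     1  -3 ]
R3 -> R3 + 2·R1
  [ 1  2  -1/3   1 ]
  [ 0  0   1/3   0 ]
  [ 0  0   1/3  -1 ]
R2 -> 3·R2
  [ 1  2  -1/3   1 ]
  [ 0  0     1   0 ]
  [ 0  0   1/3  -1 ]
R3 -> R3 − 1/3·R2
  [ 1  2  -1/3   1 ]
  [ 0  0     1   0 ]
  [ 0  0     0  -1 ]
R3 -> -1·R3
  [ 1  2  -1/3  1 ]
  [ 0  0     1  0 ]
  [ 0  0     0  1 ]
R1 -> R1 − R3
  [ 1  2  -1/3  0 ]
  [ 0  0     1  0 ]
  [ 0  0     0  1 ]
R1 -> R1 + 1/3·R2
  [ 1  2  0  0 ]
  [ 0  0  1  0 ]
  [ 0  0  0  1 ]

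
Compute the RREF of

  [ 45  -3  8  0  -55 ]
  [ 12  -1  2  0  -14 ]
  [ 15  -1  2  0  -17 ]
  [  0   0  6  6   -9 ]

ρ1 -> 1/45·ρ1
  [  1  -1/15  8/45  0  -11/9 ]
  [ 12     -1     2  0    -14 ]
  [ 15     -1     2  0    -17 ]
  [  0      0     6  6     -9 ]
ρ2 -> ρ2 − 12·ρ1
  [  1  -1/15   8/45  0  -11/9 ]
  [  0   -1/5  -2/15  0    2/3 ]
  [ 15     -1      2  0    -17 ]
  [  0      0      6  6     -9 ]
ρ3 -> ρ3 − 15·ρ1
  [ 1  -1/15   8/45  0  -11/9 ]
  [ 0   -1/5  -2/15  0    2/3 ]
  [ 0      0   -2/3  0    4/3 ]
  [ 0      0      6  6     -9 ]
ρ2 -> -5·ρ2
  [ 1  -1/15  8/45  0  -11/9 ]
  [ 0      1   2/3  0  -10/3 ]
  [ 0      0  -2/3  0    4/3 ]
  [ 0      0     6  6     -9 ]
ρ3 -> -3/2·ρ3
  [ 1  -1/15  8/45  0  -11/9 ]
  [ 0      1   2/3  0  -10/3 ]
  [ 0      0     1  0     -2 ]
  [ 0      0     6  6     -9 ]
ρ4 -> ρ4 − 6·ρ3
  [ 1  -1/15  8/45  0  -11/9 ]
  [ 0      1   2/3  0  -10/3 ]
  [ 0      0     1  0     -2 ]
  [ 0      0     0  6      3 ]
ρ4 -> 1/6·ρ4
  [ 1  -1/15  8/45  0  -11/9 ]
  [ 0      1   2/3  0  -10/3 ]
  [ 0      0     1  0     -2 ]
  [ 0      0     0  1    1/2 ]
ρ2 -> ρ2 − 2/3·ρ3
  [ 1  -1/15  8/45  0  -11/9 ]
  [ 0      1     0  0     -2 ]
  [ 0      0     1  0     -2 ]
  [ 0      0     0  1    1/2 ]
ρ1 -> ρ1 − 8/45·ρ3
  [ 1  -1/15  0  0  -13/15 ]
  [ 0      1  0  0      -2 ]
  [ 0      0  1  0      -2 ]
  [ 0      0  0  1     1/2 ]
ρ1 -> ρ1 + 1/15·ρ2
  [ 1  0  0  0   -1 ]
  [ 0  1  0  0   -2 ]
  [ 0  0  1  0   -2 ]
  [ 0  0  0  1  1/2 ]

[[1, 0, 0, 0, -1], [0, 1, 0, 0, -2], [0, 0, 1, 0, -2], [0, 0, 0, 1, 1/2]]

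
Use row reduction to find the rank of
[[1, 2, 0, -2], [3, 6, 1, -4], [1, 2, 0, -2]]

rank = 2

ρ2 := ρ2 − 3·ρ1
  [ 1  2  0  -2 ]
  [ 0  0  1   2 ]
  [ 1  2  0  -2 ]
ρ3 := ρ3 − ρ1
  [ 1  2  0  -2 ]
  [ 0  0  1   2 ]
  [ 0  0  0   0 ]
The reduced form has 2 nonzero rows.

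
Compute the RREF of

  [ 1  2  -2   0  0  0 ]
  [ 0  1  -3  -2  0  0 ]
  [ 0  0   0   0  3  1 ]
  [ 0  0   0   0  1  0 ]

Multiply r3 by 1/3.
  [ 1  2  -2   0  0    0 ]
  [ 0  1  -3  -2  0    0 ]
  [ 0  0   0   0  1  1/3 ]
  [ 0  0   0   0  1    0 ]
Subtract r3 from r4.
  [ 1  2  -2   0  0     0 ]
  [ 0  1  -3  -2  0     0 ]
  [ 0  0   0   0  1   1/3 ]
  [ 0  0   0   0  0  -1/3 ]
Multiply r4 by -3.
  [ 1  2  -2   0  0    0 ]
  [ 0  1  -3  -2  0    0 ]
  [ 0  0   0   0  1  1/3 ]
  [ 0  0   0   0  0    1 ]
Subtract 1/3 times r4 from r3.
  [ 1  2  -2   0  0  0 ]
  [ 0  1  -3  -2  0  0 ]
  [ 0  0   0   0  1  0 ]
  [ 0  0   0   0  0  1 ]
Subtract 2 times r2 from r1.
  [ 1  0   4   4  0  0 ]
  [ 0  1  -3  -2  0  0 ]
  [ 0  0   0   0  1  0 ]
  [ 0  0   0   0  0  1 ]

[[1, 0, 4, 4, 0, 0], [0, 1, -3, -2, 0, 0], [0, 0, 0, 0, 1, 0], [0, 0, 0, 0, 0, 1]]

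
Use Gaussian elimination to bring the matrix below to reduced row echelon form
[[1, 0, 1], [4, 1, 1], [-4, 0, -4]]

ρ2 ← ρ2 − 4·ρ1
  [  1  0   1 ]
  [  0  1  -3 ]
  [ -4  0  -4 ]
ρ3 ← ρ3 + 4·ρ1
  [ 1  0   1 ]
  [ 0  1  -3 ]
  [ 0  0   0 ]

[[1, 0, 1], [0, 1, -3], [0, 0, 0]]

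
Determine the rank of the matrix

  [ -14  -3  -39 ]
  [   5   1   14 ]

rank = 2

R1 -> -1/14·R1
  [ 1  3/14  39/14 ]
  [ 5     1     14 ]
R2 -> R2 − 5·R1
  [ 1   3/14  39/14 ]
  [ 0  -1/14   1/14 ]
R2 -> -14·R2
  [ 1  3/14  39/14 ]
  [ 0     1     -1 ]
R1 -> R1 − 3/14·R2
  [ 1  0   3 ]
  [ 0  1  -1 ]
The reduced form has 2 nonzero rows.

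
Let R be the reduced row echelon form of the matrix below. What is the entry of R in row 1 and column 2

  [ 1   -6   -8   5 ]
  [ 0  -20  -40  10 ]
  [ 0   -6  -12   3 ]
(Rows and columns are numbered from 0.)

2

R2 → -1/20·R2
R3 → R3 + 6·R2
R1 → R1 + 6·R2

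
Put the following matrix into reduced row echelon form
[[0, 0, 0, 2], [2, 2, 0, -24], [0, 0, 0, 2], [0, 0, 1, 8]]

[[1, 1, 0, 0], [0, 0, 1, 0], [0, 0, 0, 1], [0, 0, 0, 0]]

Swap R1 and R2.
  [ 2  2  0  -24 ]
  [ 0  0  0    2 ]
  [ 0  0  0    2 ]
  [ 0  0  1    8 ]
Multiply R1 by 1/2.
  [ 1  1  0  -12 ]
  [ 0  0  0    2 ]
  [ 0  0  0    2 ]
  [ 0  0  1    8 ]
Swap R2 and R4.
  [ 1  1  0  -12 ]
  [ 0  0  1    8 ]
  [ 0  0  0    2 ]
  [ 0  0  0    2 ]
Multiply R3 by 1/2.
  [ 1  1  0  -12 ]
  [ 0  0  1    8 ]
  [ 0  0  0    1 ]
  [ 0  0  0    2 ]
Subtract 2 times R3 from R4.
  [ 1  1  0  -12 ]
  [ 0  0  1    8 ]
  [ 0  0  0    1 ]
  [ 0  0  0    0 ]
Subtract 8 times R3 from R2.
  [ 1  1  0  -12 ]
  [ 0  0  1    0 ]
  [ 0  0  0    1 ]
  [ 0  0  0    0 ]
Add 12 times R3 to R1.
  [ 1  1  0  0 ]
  [ 0  0  1  0 ]
  [ 0  0  0  1 ]
  [ 0  0  0  0 ]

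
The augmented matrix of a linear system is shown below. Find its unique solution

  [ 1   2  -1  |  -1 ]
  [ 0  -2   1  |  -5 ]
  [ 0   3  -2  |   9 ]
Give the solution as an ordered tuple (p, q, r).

(-6, 1, -3)

ρ2 → -1/2·ρ2
  [ 1  2    -1  |   -1 ]
  [ 0  1  -1/2  |  5/2 ]
  [ 0  3    -2  |    9 ]
ρ3 → ρ3 − 3·ρ2
  [ 1  2    -1  |   -1 ]
  [ 0  1  -1/2  |  5/2 ]
  [ 0  0  -1/2  |  3/2 ]
ρ3 → -2·ρ3
  [ 1  2    -1  |   -1 ]
  [ 0  1  -1/2  |  5/2 ]
  [ 0  0     1  |   -3 ]
ρ2 → ρ2 + 1/2·ρ3
  [ 1  2  -1  |  -1 ]
  [ 0  1   0  |   1 ]
  [ 0  0   1  |  -3 ]
ρ1 → ρ1 + ρ3
  [ 1  2  0  |  -4 ]
  [ 0  1  0  |   1 ]
  [ 0  0  1  |  -3 ]
ρ1 → ρ1 − 2·ρ2
  [ 1  0  0  |  -6 ]
  [ 0  1  0  |   1 ]
  [ 0  0  1  |  -3 ]
Reading off the last column: p = -6, q = 1, r = -3.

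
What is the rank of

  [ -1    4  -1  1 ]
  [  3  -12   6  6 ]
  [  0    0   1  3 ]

ρ1 → -1·ρ1
  [ 1   -4  1  -1 ]
  [ 3  -12  6   6 ]
  [ 0    0  1   3 ]
ρ2 → ρ2 − 3·ρ1
  [ 1  -4  1  -1 ]
  [ 0   0  3   9 ]
  [ 0   0  1   3 ]
ρ2 → 1/3·ρ2
  [ 1  -4  1  -1 ]
  [ 0   0  1   3 ]
  [ 0   0  1   3 ]
ρ3 → ρ3 − ρ2
  [ 1  -4  1  -1 ]
  [ 0   0  1   3 ]
  [ 0   0  0   0 ]
ρ1 → ρ1 − ρ2
  [ 1  -4  0  -4 ]
  [ 0   0  1   3 ]
  [ 0   0  0   0 ]
The reduced form has 2 nonzero rows.

rank = 2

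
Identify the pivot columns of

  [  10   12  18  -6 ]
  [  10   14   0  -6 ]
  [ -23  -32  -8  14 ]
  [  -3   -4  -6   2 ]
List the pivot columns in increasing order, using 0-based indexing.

Multiply r1 by 1/10.
  [   1  6/5  9/5  -3/5 ]
  [  10   14    0    -6 ]
  [ -23  -32   -8    14 ]
  [  -3   -4   -6     2 ]
Subtract 10 times r1 from r2.
  [   1  6/5  9/5  -3/5 ]
  [   0    2  -18     0 ]
  [ -23  -32   -8    14 ]
  [  -3   -4   -6     2 ]
Add 23 times r1 to r3.
  [  1    6/5    9/5  -3/5 ]
  [  0      2    -18     0 ]
  [  0  -22/5  167/5   1/5 ]
  [ -3     -4     -6     2 ]
Add 3 times r1 to r4.
  [ 1    6/5    9/5  -3/5 ]
  [ 0      2    -18     0 ]
  [ 0  -22/5  167/5   1/5 ]
  [ 0   -2/5   -3/5   1/5 ]
Multiply r2 by 1/2.
  [ 1    6/5    9/5  -3/5 ]
  [ 0      1     -9     0 ]
  [ 0  -22/5  167/5   1/5 ]
  [ 0   -2/5   -3/5   1/5 ]
Add 22/5 times r2 to r3.
  [ 1   6/5    9/5  -3/5 ]
  [ 0     1     -9     0 ]
  [ 0     0  -31/5   1/5 ]
  [ 0  -2/5   -3/5   1/5 ]
Add 2/5 times r2 to r4.
  [ 1  6/5    9/5  -3/5 ]
  [ 0    1     -9     0 ]
  [ 0    0  -31/5   1/5 ]
  [ 0    0  -21/5   1/5 ]
Multiply r3 by -5/31.
  [ 1  6/5    9/5   -3/5 ]
  [ 0    1     -9      0 ]
  [ 0    0      1  -1/31 ]
  [ 0    0  -21/5    1/5 ]
Add 21/5 times r3 to r4.
  [ 1  6/5  9/5   -3/5 ]
  [ 0    1   -9      0 ]
  [ 0    0    1  -1/31 ]
  [ 0    0    0   2/31 ]
Multiply r4 by 31/2.
  [ 1  6/5  9/5   -3/5 ]
  [ 0    1   -9      0 ]
  [ 0    0    1  -1/31 ]
  [ 0    0    0      1 ]
Add 1/31 times r4 to r3.
  [ 1  6/5  9/5  -3/5 ]
  [ 0    1   -9     0 ]
  [ 0    0    1     0 ]
  [ 0    0    0     1 ]
Add 3/5 times r4 to r1.
  [ 1  6/5  9/5  0 ]
  [ 0    1   -9  0 ]
  [ 0    0    1  0 ]
  [ 0    0    0  1 ]
Add 9 times r3 to r2.
  [ 1  6/5  9/5  0 ]
  [ 0    1    0  0 ]
  [ 0    0    1  0 ]
  [ 0    0    0  1 ]
Subtract 9/5 times r3 from r1.
  [ 1  6/5  0  0 ]
  [ 0    1  0  0 ]
  [ 0    0  1  0 ]
  [ 0    0  0  1 ]
Subtract 6/5 times r2 from r1.
  [ 1  0  0  0 ]
  [ 0  1  0  0 ]
  [ 0  0  1  0 ]
  [ 0  0  0  1 ]
Pivot columns are the columns containing a leading 1.

0, 1, 2, 3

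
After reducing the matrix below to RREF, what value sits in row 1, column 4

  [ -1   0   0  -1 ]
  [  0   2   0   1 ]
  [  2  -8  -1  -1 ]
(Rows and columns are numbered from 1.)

1

R1 → -1·R1
  [ 1   0   0   1 ]
  [ 0   2   0   1 ]
  [ 2  -8  -1  -1 ]
R3 → R3 − 2·R1
  [ 1   0   0   1 ]
  [ 0   2   0   1 ]
  [ 0  -8  -1  -3 ]
R2 → 1/2·R2
  [ 1   0   0    1 ]
  [ 0   1   0  1/2 ]
  [ 0  -8  -1   -3 ]
R3 → R3 + 8·R2
  [ 1  0   0    1 ]
  [ 0  1   0  1/2 ]
  [ 0  0  -1    1 ]
R3 → -1·R3
  [ 1  0  0    1 ]
  [ 0  1  0  1/2 ]
  [ 0  0  1   -1 ]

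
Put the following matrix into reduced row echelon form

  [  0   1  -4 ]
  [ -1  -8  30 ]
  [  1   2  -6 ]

[[1, 0, 2], [0, 1, -4], [0, 0, 0]]

ρ1 ↔ ρ2
  [ -1  -8  30 ]
  [  0   1  -4 ]
  [  1   2  -6 ]
ρ1 := -1·ρ1
  [ 1  8  -30 ]
  [ 0  1   -4 ]
  [ 1  2   -6 ]
ρ3 := ρ3 − ρ1
  [ 1   8  -30 ]
  [ 0   1   -4 ]
  [ 0  -6   24 ]
ρ3 := ρ3 + 6·ρ2
  [ 1  8  -30 ]
  [ 0  1   -4 ]
  [ 0  0    0 ]
ρ1 := ρ1 − 8·ρ2
  [ 1  0   2 ]
  [ 0  1  -4 ]
  [ 0  0   0 ]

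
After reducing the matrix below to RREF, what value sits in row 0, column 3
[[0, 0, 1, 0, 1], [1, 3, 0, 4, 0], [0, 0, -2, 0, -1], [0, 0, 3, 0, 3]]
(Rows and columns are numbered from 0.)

4

Swap r1 and r2.
  [ 1  3   0  4   0 ]
  [ 0  0   1  0   1 ]
  [ 0  0  -2  0  -1 ]
  [ 0  0   3  0   3 ]
Add 2 times r2 to r3.
  [ 1  3  0  4  0 ]
  [ 0  0  1  0  1 ]
  [ 0  0  0  0  1 ]
  [ 0  0  3  0  3 ]
Subtract 3 times r2 from r4.
  [ 1  3  0  4  0 ]
  [ 0  0  1  0  1 ]
  [ 0  0  0  0  1 ]
  [ 0  0  0  0  0 ]
Subtract r3 from r2.
  [ 1  3  0  4  0 ]
  [ 0  0  1  0  0 ]
  [ 0  0  0  0  1 ]
  [ 0  0  0  0  0 ]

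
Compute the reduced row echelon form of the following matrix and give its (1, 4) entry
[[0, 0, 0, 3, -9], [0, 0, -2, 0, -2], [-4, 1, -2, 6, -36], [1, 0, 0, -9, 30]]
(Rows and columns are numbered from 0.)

R1 <-> R3
R1 ← -1/4·R1
R4 ← R4 − R1
R2 <-> R4
R2 ← 4·R2
R3 <-> R4
R3 ← -1/2·R3
R4 ← 1/3·R4
R2 ← R2 + 30·R4
R1 ← R1 + 3/2·R4
R2 ← R2 + 2·R3
R1 ← R1 − 1/2·R3
R1 ← R1 + 1/4·R2

-4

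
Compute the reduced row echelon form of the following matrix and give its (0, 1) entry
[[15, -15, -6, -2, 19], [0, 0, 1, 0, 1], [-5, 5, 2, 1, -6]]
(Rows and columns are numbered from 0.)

ρ1 := 1/15·ρ1
  [  1  -1  -2/5  -2/15  19/15 ]
  [  0   0     1      0      1 ]
  [ -5   5     2      1     -6 ]
ρ3 := ρ3 + 5·ρ1
  [ 1  -1  -2/5  -2/15  19/15 ]
  [ 0   0     1      0      1 ]
  [ 0   0     0    1/3    1/3 ]
ρ3 := 3·ρ3
  [ 1  -1  -2/5  -2/15  19/15 ]
  [ 0   0     1      0      1 ]
  [ 0   0     0      1      1 ]
ρ1 := ρ1 + 2/15·ρ3
  [ 1  -1  -2/5  0  7/5 ]
  [ 0   0     1  0    1 ]
  [ 0   0     0  1    1 ]
ρ1 := ρ1 + 2/5·ρ2
  [ 1  -1  0  0  9/5 ]
  [ 0   0  1  0    1 ]
  [ 0   0  0  1    1 ]

-1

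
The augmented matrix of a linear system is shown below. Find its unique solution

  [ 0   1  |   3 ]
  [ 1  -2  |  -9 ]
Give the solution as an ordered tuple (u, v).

r1 <-> r2
  [ 1  -2  |  -9 ]
  [ 0   1  |   3 ]
r1 := r1 + 2·r2
  [ 1  0  |  -3 ]
  [ 0  1  |   3 ]
Reading off the last column: u = -3, v = 3.

(-3, 3)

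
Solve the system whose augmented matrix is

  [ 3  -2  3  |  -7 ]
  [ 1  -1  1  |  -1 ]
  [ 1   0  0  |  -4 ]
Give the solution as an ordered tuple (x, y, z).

R1 ← 1/3·R1
  [ 1  -2/3  1  |  -7/3 ]
  [ 1    -1  1  |    -1 ]
  [ 1     0  0  |    -4 ]
R2 ← R2 − R1
  [ 1  -2/3  1  |  -7/3 ]
  [ 0  -1/3  0  |   4/3 ]
  [ 1     0  0  |    -4 ]
R3 ← R3 − R1
  [ 1  -2/3   1  |  -7/3 ]
  [ 0  -1/3   0  |   4/3 ]
  [ 0   2/3  -1  |  -5/3 ]
R2 ← -3·R2
  [ 1  -2/3   1  |  -7/3 ]
  [ 0     1   0  |    -4 ]
  [ 0   2/3  -1  |  -5/3 ]
R3 ← R3 − 2/3·R2
  [ 1  -2/3   1  |  -7/3 ]
  [ 0     1   0  |    -4 ]
  [ 0     0  -1  |     1 ]
R3 ← -1·R3
  [ 1  -2/3  1  |  -7/3 ]
  [ 0     1  0  |    -4 ]
  [ 0     0  1  |    -1 ]
R1 ← R1 − R3
  [ 1  -2/3  0  |  -4/3 ]
  [ 0     1  0  |    -4 ]
  [ 0     0  1  |    -1 ]
R1 ← R1 + 2/3·R2
  [ 1  0  0  |  -4 ]
  [ 0  1  0  |  -4 ]
  [ 0  0  1  |  -1 ]
Reading off the last column: x = -4, y = -4, z = -1.

(-4, -4, -1)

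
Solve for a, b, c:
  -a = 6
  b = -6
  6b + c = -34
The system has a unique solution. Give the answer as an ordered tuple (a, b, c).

Form the augmented matrix and row-reduce:
  [ -1  0  0  |    6 ]
  [  0  1  0  |   -6 ]
  [  0  6  1  |  -34 ]
Multiply R1 by -1.
Subtract 6 times R2 from R3.
Reading off the last column: a = -6, b = -6, c = 2.

(-6, -6, 2)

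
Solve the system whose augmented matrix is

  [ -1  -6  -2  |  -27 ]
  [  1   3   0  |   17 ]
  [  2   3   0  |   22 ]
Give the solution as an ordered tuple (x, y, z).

ρ1 -> -1·ρ1
  [ 1  6  2  |  27 ]
  [ 1  3  0  |  17 ]
  [ 2  3  0  |  22 ]
ρ2 -> ρ2 − ρ1
  [ 1   6   2  |   27 ]
  [ 0  -3  -2  |  -10 ]
  [ 2   3   0  |   22 ]
ρ3 -> ρ3 − 2·ρ1
  [ 1   6   2  |   27 ]
  [ 0  -3  -2  |  -10 ]
  [ 0  -9  -4  |  -32 ]
ρ2 -> -1/3·ρ2
  [ 1   6    2  |    27 ]
  [ 0   1  2/3  |  10/3 ]
  [ 0  -9   -4  |   -32 ]
ρ3 -> ρ3 + 9·ρ2
  [ 1  6    2  |    27 ]
  [ 0  1  2/3  |  10/3 ]
  [ 0  0    2  |    -2 ]
ρ3 -> 1/2·ρ3
  [ 1  6    2  |    27 ]
  [ 0  1  2/3  |  10/3 ]
  [ 0  0    1  |    -1 ]
ρ2 -> ρ2 − 2/3·ρ3
  [ 1  6  2  |  27 ]
  [ 0  1  0  |   4 ]
  [ 0  0  1  |  -1 ]
ρ1 -> ρ1 − 2·ρ3
  [ 1  6  0  |  29 ]
  [ 0  1  0  |   4 ]
  [ 0  0  1  |  -1 ]
ρ1 -> ρ1 − 6·ρ2
  [ 1  0  0  |   5 ]
  [ 0  1  0  |   4 ]
  [ 0  0  1  |  -1 ]
Reading off the last column: x = 5, y = 4, z = -1.

(5, 4, -1)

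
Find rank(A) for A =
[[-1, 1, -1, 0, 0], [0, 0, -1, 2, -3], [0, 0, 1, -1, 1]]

rank = 3

R1 → -1·R1
R2 → -1·R2
R3 → R3 − R2
R2 → R2 + 2·R3
R1 → R1 − R2
The reduced form has 3 nonzero rows.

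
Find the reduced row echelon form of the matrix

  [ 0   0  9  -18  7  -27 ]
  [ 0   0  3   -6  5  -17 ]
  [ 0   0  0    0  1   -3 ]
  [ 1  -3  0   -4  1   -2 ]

[[1, -3, 0, -4, 0, 1], [0, 0, 1, -2, 0, -2/3], [0, 0, 0, 0, 1, -3], [0, 0, 0, 0, 0, 0]]

Swap R1 and R4.
  [ 1  -3  0   -4  1   -2 ]
  [ 0   0  3   -6  5  -17 ]
  [ 0   0  0    0  1   -3 ]
  [ 0   0  9  -18  7  -27 ]
Multiply R2 by 1/3.
  [ 1  -3  0   -4    1     -2 ]
  [ 0   0  1   -2  5/3  -17/3 ]
  [ 0   0  0    0    1     -3 ]
  [ 0   0  9  -18    7    -27 ]
Subtract 9 times R2 from R4.
  [ 1  -3  0  -4    1     -2 ]
  [ 0   0  1  -2  5/3  -17/3 ]
  [ 0   0  0   0    1     -3 ]
  [ 0   0  0   0   -8     24 ]
Add 8 times R3 to R4.
  [ 1  -3  0  -4    1     -2 ]
  [ 0   0  1  -2  5/3  -17/3 ]
  [ 0   0  0   0    1     -3 ]
  [ 0   0  0   0    0      0 ]
Subtract 5/3 times R3 from R2.
  [ 1  -3  0  -4  1    -2 ]
  [ 0   0  1  -2  0  -2/3 ]
  [ 0   0  0   0  1    -3 ]
  [ 0   0  0   0  0     0 ]
Subtract R3 from R1.
  [ 1  -3  0  -4  0     1 ]
  [ 0   0  1  -2  0  -2/3 ]
  [ 0   0  0   0  1    -3 ]
  [ 0   0  0   0  0     0 ]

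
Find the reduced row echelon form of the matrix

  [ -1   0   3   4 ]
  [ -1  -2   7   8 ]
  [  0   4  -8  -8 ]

Multiply ρ1 by -1.
  [  1   0  -3  -4 ]
  [ -1  -2   7   8 ]
  [  0   4  -8  -8 ]
Add ρ1 to ρ2.
  [ 1   0  -3  -4 ]
  [ 0  -2   4   4 ]
  [ 0   4  -8  -8 ]
Multiply ρ2 by -1/2.
  [ 1  0  -3  -4 ]
  [ 0  1  -2  -2 ]
  [ 0  4  -8  -8 ]
Subtract 4 times ρ2 from ρ3.
  [ 1  0  -3  -4 ]
  [ 0  1  -2  -2 ]
  [ 0  0   0   0 ]

[[1, 0, -3, -4], [0, 1, -2, -2], [0, 0, 0, 0]]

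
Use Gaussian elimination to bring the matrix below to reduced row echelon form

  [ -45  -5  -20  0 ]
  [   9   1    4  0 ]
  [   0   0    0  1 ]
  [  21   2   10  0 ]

R1 := -1/45·R1
  [  1  1/9  4/9  0 ]
  [  9    1    4  0 ]
  [  0    0    0  1 ]
  [ 21    2   10  0 ]
R2 := R2 − 9·R1
  [  1  1/9  4/9  0 ]
  [  0    0    0  0 ]
  [  0    0    0  1 ]
  [ 21    2   10  0 ]
R4 := R4 − 21·R1
  [ 1   1/9  4/9  0 ]
  [ 0     0    0  0 ]
  [ 0     0    0  1 ]
  [ 0  -1/3  2/3  0 ]
R2 <=> R4
  [ 1   1/9  4/9  0 ]
  [ 0  -1/3  2/3  0 ]
  [ 0     0    0  1 ]
  [ 0     0    0  0 ]
R2 := -3·R2
  [ 1  1/9  4/9  0 ]
  [ 0    1   -2  0 ]
  [ 0    0    0  1 ]
  [ 0    0    0  0 ]
R1 := R1 − 1/9·R2
  [ 1  0  2/3  0 ]
  [ 0  1   -2  0 ]
  [ 0  0    0  1 ]
  [ 0  0    0  0 ]

[[1, 0, 2/3, 0], [0, 1, -2, 0], [0, 0, 0, 1], [0, 0, 0, 0]]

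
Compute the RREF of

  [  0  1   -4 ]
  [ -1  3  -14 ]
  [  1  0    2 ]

ρ1 <-> ρ2
  [ -1  3  -14 ]
  [  0  1   -4 ]
  [  1  0    2 ]
ρ1 ← -1·ρ1
  [ 1  -3  14 ]
  [ 0   1  -4 ]
  [ 1   0   2 ]
ρ3 ← ρ3 − ρ1
  [ 1  -3   14 ]
  [ 0   1   -4 ]
  [ 0   3  -12 ]
ρ3 ← ρ3 − 3·ρ2
  [ 1  -3  14 ]
  [ 0   1  -4 ]
  [ 0   0   0 ]
ρ1 ← ρ1 + 3·ρ2
  [ 1  0   2 ]
  [ 0  1  -4 ]
  [ 0  0   0 ]

[[1, 0, 2], [0, 1, -4], [0, 0, 0]]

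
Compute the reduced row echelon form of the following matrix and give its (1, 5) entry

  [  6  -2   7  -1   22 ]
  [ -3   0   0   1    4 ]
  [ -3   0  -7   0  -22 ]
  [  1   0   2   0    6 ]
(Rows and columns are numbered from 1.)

-2

Multiply ρ1 by 1/6.
  [  1  -1/3  7/6  -1/6  11/3 ]
  [ -3     0    0     1     4 ]
  [ -3     0   -7     0   -22 ]
  [  1     0    2     0     6 ]
Add 3 times ρ1 to ρ2.
  [  1  -1/3  7/6  -1/6  11/3 ]
  [  0    -1  7/2   1/2    15 ]
  [ -3     0   -7     0   -22 ]
  [  1     0    2     0     6 ]
Add 3 times ρ1 to ρ3.
  [ 1  -1/3   7/6  -1/6  11/3 ]
  [ 0    -1   7/2   1/2    15 ]
  [ 0    -1  -7/2  -1/2   -11 ]
  [ 1     0     2     0     6 ]
Subtract ρ1 from ρ4.
  [ 1  -1/3   7/6  -1/6  11/3 ]
  [ 0    -1   7/2   1/2    15 ]
  [ 0    -1  -7/2  -1/2   -11 ]
  [ 0   1/3   5/6   1/6   7/3 ]
Multiply ρ2 by -1.
  [ 1  -1/3   7/6  -1/6  11/3 ]
  [ 0     1  -7/2  -1/2   -15 ]
  [ 0    -1  -7/2  -1/2   -11 ]
  [ 0   1/3   5/6   1/6   7/3 ]
Add ρ2 to ρ3.
  [ 1  -1/3   7/6  -1/6  11/3 ]
  [ 0     1  -7/2  -1/2   -15 ]
  [ 0     0    -7    -1   -26 ]
  [ 0   1/3   5/6   1/6   7/3 ]
Subtract 1/3 times ρ2 from ρ4.
  [ 1  -1/3   7/6  -1/6  11/3 ]
  [ 0     1  -7/2  -1/2   -15 ]
  [ 0     0    -7    -1   -26 ]
  [ 0     0     2   1/3  22/3 ]
Multiply ρ3 by -1/7.
  [ 1  -1/3   7/6  -1/6  11/3 ]
  [ 0     1  -7/2  -1/2   -15 ]
  [ 0     0     1   1/7  26/7 ]
  [ 0     0     2   1/3  22/3 ]
Subtract 2 times ρ3 from ρ4.
  [ 1  -1/3   7/6  -1/6   11/3 ]
  [ 0     1  -7/2  -1/2    -15 ]
  [ 0     0     1   1/7   26/7 ]
  [ 0     0     0  1/21  -2/21 ]
Multiply ρ4 by 21.
  [ 1  -1/3   7/6  -1/6  11/3 ]
  [ 0     1  -7/2  -1/2   -15 ]
  [ 0     0     1   1/7  26/7 ]
  [ 0     0     0     1    -2 ]
Subtract 1/7 times ρ4 from ρ3.
  [ 1  -1/3   7/6  -1/6  11/3 ]
  [ 0     1  -7/2  -1/2   -15 ]
  [ 0     0     1     0     4 ]
  [ 0     0     0     1    -2 ]
Add 1/2 times ρ4 to ρ2.
  [ 1  -1/3   7/6  -1/6  11/3 ]
  [ 0     1  -7/2     0   -16 ]
  [ 0     0     1     0     4 ]
  [ 0     0     0     1    -2 ]
Add 1/6 times ρ4 to ρ1.
  [ 1  -1/3   7/6  0  10/3 ]
  [ 0     1  -7/2  0   -16 ]
  [ 0     0     1  0     4 ]
  [ 0     0     0  1    -2 ]
Add 7/2 times ρ3 to ρ2.
  [ 1  -1/3  7/6  0  10/3 ]
  [ 0     1    0  0    -2 ]
  [ 0     0    1  0     4 ]
  [ 0     0    0  1    -2 ]
Subtract 7/6 times ρ3 from ρ1.
  [ 1  -1/3  0  0  -4/3 ]
  [ 0     1  0  0    -2 ]
  [ 0     0  1  0     4 ]
  [ 0     0  0  1    -2 ]
Add 1/3 times ρ2 to ρ1.
  [ 1  0  0  0  -2 ]
  [ 0  1  0  0  -2 ]
  [ 0  0  1  0   4 ]
  [ 0  0  0  1  -2 ]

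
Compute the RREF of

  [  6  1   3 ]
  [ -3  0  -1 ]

Multiply r1 by 1/6.
  [  1  1/6  1/2 ]
  [ -3    0   -1 ]
Add 3 times r1 to r2.
  [ 1  1/6  1/2 ]
  [ 0  1/2  1/2 ]
Multiply r2 by 2.
  [ 1  1/6  1/2 ]
  [ 0    1    1 ]
Subtract 1/6 times r2 from r1.
  [ 1  0  1/3 ]
  [ 0  1    1 ]

[[1, 0, 1/3], [0, 1, 1]]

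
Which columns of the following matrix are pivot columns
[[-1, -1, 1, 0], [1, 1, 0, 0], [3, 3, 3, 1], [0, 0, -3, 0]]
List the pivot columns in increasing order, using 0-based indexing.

0, 2, 3

R1 := -1·R1
  [ 1  1  -1  0 ]
  [ 1  1   0  0 ]
  [ 3  3   3  1 ]
  [ 0  0  -3  0 ]
R2 := R2 − R1
  [ 1  1  -1  0 ]
  [ 0  0   1  0 ]
  [ 3  3   3  1 ]
  [ 0  0  -3  0 ]
R3 := R3 − 3·R1
  [ 1  1  -1  0 ]
  [ 0  0   1  0 ]
  [ 0  0   6  1 ]
  [ 0  0  -3  0 ]
R3 := R3 − 6·R2
  [ 1  1  -1  0 ]
  [ 0  0   1  0 ]
  [ 0  0   0  1 ]
  [ 0  0  -3  0 ]
R4 := R4 + 3·R2
  [ 1  1  -1  0 ]
  [ 0  0   1  0 ]
  [ 0  0   0  1 ]
  [ 0  0   0  0 ]
R1 := R1 + R2
  [ 1  1  0  0 ]
  [ 0  0  1  0 ]
  [ 0  0  0  1 ]
  [ 0  0  0  0 ]
Pivot columns are the columns containing a leading 1.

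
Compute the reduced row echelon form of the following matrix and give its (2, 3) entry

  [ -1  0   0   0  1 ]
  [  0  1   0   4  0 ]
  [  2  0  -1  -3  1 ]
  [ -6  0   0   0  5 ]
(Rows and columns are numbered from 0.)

3

R1 ← -1·R1
  [  1  0   0   0  -1 ]
  [  0  1   0   4   0 ]
  [  2  0  -1  -3   1 ]
  [ -6  0   0   0   5 ]
R3 ← R3 − 2·R1
  [  1  0   0   0  -1 ]
  [  0  1   0   4   0 ]
  [  0  0  -1  -3   3 ]
  [ -6  0   0   0   5 ]
R4 ← R4 + 6·R1
  [ 1  0   0   0  -1 ]
  [ 0  1   0   4   0 ]
  [ 0  0  -1  -3   3 ]
  [ 0  0   0   0  -1 ]
R3 ← -1·R3
  [ 1  0  0  0  -1 ]
  [ 0  1  0  4   0 ]
  [ 0  0  1  3  -3 ]
  [ 0  0  0  0  -1 ]
R4 ← -1·R4
  [ 1  0  0  0  -1 ]
  [ 0  1  0  4   0 ]
  [ 0  0  1  3  -3 ]
  [ 0  0  0  0   1 ]
R3 ← R3 + 3·R4
  [ 1  0  0  0  -1 ]
  [ 0  1  0  4   0 ]
  [ 0  0  1  3   0 ]
  [ 0  0  0  0   1 ]
R1 ← R1 + R4
  [ 1  0  0  0  0 ]
  [ 0  1  0  4  0 ]
  [ 0  0  1  3  0 ]
  [ 0  0  0  0  1 ]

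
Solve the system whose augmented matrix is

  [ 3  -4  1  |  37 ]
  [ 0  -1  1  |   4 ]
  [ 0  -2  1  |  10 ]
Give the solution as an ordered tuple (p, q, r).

(5, -6, -2)

r1 := 1/3·r1
  [ 1  -4/3  1/3  |  37/3 ]
  [ 0    -1    1  |     4 ]
  [ 0    -2    1  |    10 ]
r2 := -1·r2
  [ 1  -4/3  1/3  |  37/3 ]
  [ 0     1   -1  |    -4 ]
  [ 0    -2    1  |    10 ]
r3 := r3 + 2·r2
  [ 1  -4/3  1/3  |  37/3 ]
  [ 0     1   -1  |    -4 ]
  [ 0     0   -1  |     2 ]
r3 := -1·r3
  [ 1  -4/3  1/3  |  37/3 ]
  [ 0     1   -1  |    -4 ]
  [ 0     0    1  |    -2 ]
r2 := r2 + r3
  [ 1  -4/3  1/3  |  37/3 ]
  [ 0     1    0  |    -6 ]
  [ 0     0    1  |    -2 ]
r1 := r1 − 1/3·r3
  [ 1  -4/3  0  |  13 ]
  [ 0     1  0  |  -6 ]
  [ 0     0  1  |  -2 ]
r1 := r1 + 4/3·r2
  [ 1  0  0  |   5 ]
  [ 0  1  0  |  -6 ]
  [ 0  0  1  |  -2 ]
Reading off the last column: p = 5, q = -6, r = -2.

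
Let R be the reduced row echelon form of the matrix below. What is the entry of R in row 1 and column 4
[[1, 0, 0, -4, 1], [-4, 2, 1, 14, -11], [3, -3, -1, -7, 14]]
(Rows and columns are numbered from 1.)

-4

Add 4 times ρ1 to ρ2.
  [ 1   0   0  -4   1 ]
  [ 0   2   1  -2  -7 ]
  [ 3  -3  -1  -7  14 ]
Subtract 3 times ρ1 from ρ3.
  [ 1   0   0  -4   1 ]
  [ 0   2   1  -2  -7 ]
  [ 0  -3  -1   5  11 ]
Multiply ρ2 by 1/2.
  [ 1   0    0  -4     1 ]
  [ 0   1  1/2  -1  -7/2 ]
  [ 0  -3   -1   5    11 ]
Add 3 times ρ2 to ρ3.
  [ 1  0    0  -4     1 ]
  [ 0  1  1/2  -1  -7/2 ]
  [ 0  0  1/2   2   1/2 ]
Multiply ρ3 by 2.
  [ 1  0    0  -4     1 ]
  [ 0  1  1/2  -1  -7/2 ]
  [ 0  0    1   4     1 ]
Subtract 1/2 times ρ3 from ρ2.
  [ 1  0  0  -4   1 ]
  [ 0  1  0  -3  -4 ]
  [ 0  0  1   4   1 ]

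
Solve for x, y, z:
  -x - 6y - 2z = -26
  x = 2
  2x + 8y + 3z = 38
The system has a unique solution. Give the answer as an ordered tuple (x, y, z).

(2, 2, 6)

Form the augmented matrix and row-reduce:
  [ -1  -6  -2  |  -26 ]
  [  1   0   0  |    2 ]
  [  2   8   3  |   38 ]
Multiply r1 by -1.
  [ 1  6  2  |  26 ]
  [ 1  0  0  |   2 ]
  [ 2  8  3  |  38 ]
Subtract r1 from r2.
  [ 1   6   2  |   26 ]
  [ 0  -6  -2  |  -24 ]
  [ 2   8   3  |   38 ]
Subtract 2 times r1 from r3.
  [ 1   6   2  |   26 ]
  [ 0  -6  -2  |  -24 ]
  [ 0  -4  -1  |  -14 ]
Multiply r2 by -1/6.
  [ 1   6    2  |   26 ]
  [ 0   1  1/3  |    4 ]
  [ 0  -4   -1  |  -14 ]
Add 4 times r2 to r3.
  [ 1  6    2  |  26 ]
  [ 0  1  1/3  |   4 ]
  [ 0  0  1/3  |   2 ]
Multiply r3 by 3.
  [ 1  6    2  |  26 ]
  [ 0  1  1/3  |   4 ]
  [ 0  0    1  |   6 ]
Subtract 1/3 times r3 from r2.
  [ 1  6  2  |  26 ]
  [ 0  1  0  |   2 ]
  [ 0  0  1  |   6 ]
Subtract 2 times r3 from r1.
  [ 1  6  0  |  14 ]
  [ 0  1  0  |   2 ]
  [ 0  0  1  |   6 ]
Subtract 6 times r2 from r1.
  [ 1  0  0  |  2 ]
  [ 0  1  0  |  2 ]
  [ 0  0  1  |  6 ]
Reading off the last column: x = 2, y = 2, z = 6.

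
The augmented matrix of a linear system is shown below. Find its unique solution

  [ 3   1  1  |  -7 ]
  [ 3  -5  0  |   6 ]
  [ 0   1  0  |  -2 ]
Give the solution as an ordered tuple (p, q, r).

ρ1 -> 1/3·ρ1
  [ 1  1/3  1/3  |  -7/3 ]
  [ 3   -5    0  |     6 ]
  [ 0    1    0  |    -2 ]
ρ2 -> ρ2 − 3·ρ1
  [ 1  1/3  1/3  |  -7/3 ]
  [ 0   -6   -1  |    13 ]
  [ 0    1    0  |    -2 ]
ρ2 -> -1/6·ρ2
  [ 1  1/3  1/3  |   -7/3 ]
  [ 0    1  1/6  |  -13/6 ]
  [ 0    1    0  |     -2 ]
ρ3 -> ρ3 − ρ2
  [ 1  1/3   1/3  |   -7/3 ]
  [ 0    1   1/6  |  -13/6 ]
  [ 0    0  -1/6  |    1/6 ]
ρ3 -> -6·ρ3
  [ 1  1/3  1/3  |   -7/3 ]
  [ 0    1  1/6  |  -13/6 ]
  [ 0    0    1  |     -1 ]
ρ2 -> ρ2 − 1/6·ρ3
  [ 1  1/3  1/3  |  -7/3 ]
  [ 0    1    0  |    -2 ]
  [ 0    0    1  |    -1 ]
ρ1 -> ρ1 − 1/3·ρ3
  [ 1  1/3  0  |  -2 ]
  [ 0    1  0  |  -2 ]
  [ 0    0  1  |  -1 ]
ρ1 -> ρ1 − 1/3·ρ2
  [ 1  0  0  |  -4/3 ]
  [ 0  1  0  |    -2 ]
  [ 0  0  1  |    -1 ]
Reading off the last column: p = -4/3, q = -2, r = -1.

(-4/3, -2, -1)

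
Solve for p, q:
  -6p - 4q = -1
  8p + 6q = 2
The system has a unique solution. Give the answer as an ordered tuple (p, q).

(-1/2, 1)

Form the augmented matrix and row-reduce:
  [ -6  -4  |  -1 ]
  [  8   6  |   2 ]
R1 := -1/6·R1
  [ 1  2/3  |  1/6 ]
  [ 8    6  |    2 ]
R2 := R2 − 8·R1
  [ 1  2/3  |  1/6 ]
  [ 0  2/3  |  2/3 ]
R2 := 3/2·R2
  [ 1  2/3  |  1/6 ]
  [ 0    1  |    1 ]
R1 := R1 − 2/3·R2
  [ 1  0  |  -1/2 ]
  [ 0  1  |     1 ]
Reading off the last column: p = -1/2, q = 1.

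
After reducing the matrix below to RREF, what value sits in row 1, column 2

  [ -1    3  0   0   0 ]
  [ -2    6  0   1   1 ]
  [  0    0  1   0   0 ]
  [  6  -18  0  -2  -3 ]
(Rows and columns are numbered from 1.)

ρ1 := -1·ρ1
  [  1   -3  0   0   0 ]
  [ -2    6  0   1   1 ]
  [  0    0  1   0   0 ]
  [  6  -18  0  -2  -3 ]
ρ2 := ρ2 + 2·ρ1
  [ 1   -3  0   0   0 ]
  [ 0    0  0   1   1 ]
  [ 0    0  1   0   0 ]
  [ 6  -18  0  -2  -3 ]
ρ4 := ρ4 − 6·ρ1
  [ 1  -3  0   0   0 ]
  [ 0   0  0   1   1 ]
  [ 0   0  1   0   0 ]
  [ 0   0  0  -2  -3 ]
ρ2 <-> ρ3
  [ 1  -3  0   0   0 ]
  [ 0   0  1   0   0 ]
  [ 0   0  0   1   1 ]
  [ 0   0  0  -2  -3 ]
ρ4 := ρ4 + 2·ρ3
  [ 1  -3  0  0   0 ]
  [ 0   0  1  0   0 ]
  [ 0   0  0  1   1 ]
  [ 0   0  0  0  -1 ]
ρ4 := -1·ρ4
  [ 1  -3  0  0  0 ]
  [ 0   0  1  0  0 ]
  [ 0   0  0  1  1 ]
  [ 0   0  0  0  1 ]
ρ3 := ρ3 − ρ4
  [ 1  -3  0  0  0 ]
  [ 0   0  1  0  0 ]
  [ 0   0  0  1  0 ]
  [ 0   0  0  0  1 ]

-3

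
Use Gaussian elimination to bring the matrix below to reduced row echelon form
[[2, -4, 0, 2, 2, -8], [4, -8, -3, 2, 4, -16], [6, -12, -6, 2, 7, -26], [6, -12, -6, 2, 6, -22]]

r1 := 1/2·r1
  [ 1   -2   0  1  1   -4 ]
  [ 4   -8  -3  2  4  -16 ]
  [ 6  -12  -6  2  7  -26 ]
  [ 6  -12  -6  2  6  -22 ]
r2 := r2 − 4·r1
  [ 1   -2   0   1  1   -4 ]
  [ 0    0  -3  -2  0    0 ]
  [ 6  -12  -6   2  7  -26 ]
  [ 6  -12  -6   2  6  -22 ]
r3 := r3 − 6·r1
  [ 1   -2   0   1  1   -4 ]
  [ 0    0  -3  -2  0    0 ]
  [ 0    0  -6  -4  1   -2 ]
  [ 6  -12  -6   2  6  -22 ]
r4 := r4 − 6·r1
  [ 1  -2   0   1  1  -4 ]
  [ 0   0  -3  -2  0   0 ]
  [ 0   0  -6  -4  1  -2 ]
  [ 0   0  -6  -4  0   2 ]
r2 := -1/3·r2
  [ 1  -2   0    1  1  -4 ]
  [ 0   0   1  2/3  0   0 ]
  [ 0   0  -6   -4  1  -2 ]
  [ 0   0  -6   -4  0   2 ]
r3 := r3 + 6·r2
  [ 1  -2   0    1  1  -4 ]
  [ 0   0   1  2/3  0   0 ]
  [ 0   0   0    0  1  -2 ]
  [ 0   0  -6   -4  0   2 ]
r4 := r4 + 6·r2
  [ 1  -2  0    1  1  -4 ]
  [ 0   0  1  2/3  0   0 ]
  [ 0   0  0    0  1  -2 ]
  [ 0   0  0    0  0   2 ]
r4 := 1/2·r4
  [ 1  -2  0    1  1  -4 ]
  [ 0   0  1  2/3  0   0 ]
  [ 0   0  0    0  1  -2 ]
  [ 0   0  0    0  0   1 ]
r3 := r3 + 2·r4
  [ 1  -2  0    1  1  -4 ]
  [ 0   0  1  2/3  0   0 ]
  [ 0   0  0    0  1   0 ]
  [ 0   0  0    0  0   1 ]
r1 := r1 + 4·r4
  [ 1  -2  0    1  1  0 ]
  [ 0   0  1  2/3  0  0 ]
  [ 0   0  0    0  1  0 ]
  [ 0   0  0    0  0  1 ]
r1 := r1 − r3
  [ 1  -2  0    1  0  0 ]
  [ 0   0  1  2/3  0  0 ]
  [ 0   0  0    0  1  0 ]
  [ 0   0  0    0  0  1 ]

[[1, -2, 0, 1, 0, 0], [0, 0, 1, 2/3, 0, 0], [0, 0, 0, 0, 1, 0], [0, 0, 0, 0, 0, 1]]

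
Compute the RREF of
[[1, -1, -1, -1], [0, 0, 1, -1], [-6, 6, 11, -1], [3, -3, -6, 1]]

[[1, -1, 0, 0], [0, 0, 1, 0], [0, 0, 0, 1], [0, 0, 0, 0]]

R3 -> R3 + 6·R1
  [ 1  -1  -1  -1 ]
  [ 0   0   1  -1 ]
  [ 0   0   5  -7 ]
  [ 3  -3  -6   1 ]
R4 -> R4 − 3·R1
  [ 1  -1  -1  -1 ]
  [ 0   0   1  -1 ]
  [ 0   0   5  -7 ]
  [ 0   0  -3   4 ]
R3 -> R3 − 5·R2
  [ 1  -1  -1  -1 ]
  [ 0   0   1  -1 ]
  [ 0   0   0  -2 ]
  [ 0   0  -3   4 ]
R4 -> R4 + 3·R2
  [ 1  -1  -1  -1 ]
  [ 0   0   1  -1 ]
  [ 0   0   0  -2 ]
  [ 0   0   0   1 ]
R3 -> -1/2·R3
  [ 1  -1  -1  -1 ]
  [ 0   0   1  -1 ]
  [ 0   0   0   1 ]
  [ 0   0   0   1 ]
R4 -> R4 − R3
  [ 1  -1  -1  -1 ]
  [ 0   0   1  -1 ]
  [ 0   0   0   1 ]
  [ 0   0   0   0 ]
R2 -> R2 + R3
  [ 1  -1  -1  -1 ]
  [ 0   0   1   0 ]
  [ 0   0   0   1 ]
  [ 0   0   0   0 ]
R1 -> R1 + R3
  [ 1  -1  -1  0 ]
  [ 0   0   1  0 ]
  [ 0   0   0  1 ]
  [ 0   0   0  0 ]
R1 -> R1 + R2
  [ 1  -1  0  0 ]
  [ 0   0  1  0 ]
  [ 0   0  0  1 ]
  [ 0   0  0  0 ]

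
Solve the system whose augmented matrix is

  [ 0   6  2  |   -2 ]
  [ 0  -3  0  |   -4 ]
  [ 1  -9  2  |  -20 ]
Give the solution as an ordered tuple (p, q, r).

R1 <-> R3
  [ 1  -9  2  |  -20 ]
  [ 0  -3  0  |   -4 ]
  [ 0   6  2  |   -2 ]
R2 → -1/3·R2
  [ 1  -9  2  |  -20 ]
  [ 0   1  0  |  4/3 ]
  [ 0   6  2  |   -2 ]
R3 → R3 − 6·R2
  [ 1  -9  2  |  -20 ]
  [ 0   1  0  |  4/3 ]
  [ 0   0  2  |  -10 ]
R3 → 1/2·R3
  [ 1  -9  2  |  -20 ]
  [ 0   1  0  |  4/3 ]
  [ 0   0  1  |   -5 ]
R1 → R1 − 2·R3
  [ 1  -9  0  |  -10 ]
  [ 0   1  0  |  4/3 ]
  [ 0   0  1  |   -5 ]
R1 → R1 + 9·R2
  [ 1  0  0  |    2 ]
  [ 0  1  0  |  4/3 ]
  [ 0  0  1  |   -5 ]
Reading off the last column: p = 2, q = 4/3, r = -5.

(2, 4/3, -5)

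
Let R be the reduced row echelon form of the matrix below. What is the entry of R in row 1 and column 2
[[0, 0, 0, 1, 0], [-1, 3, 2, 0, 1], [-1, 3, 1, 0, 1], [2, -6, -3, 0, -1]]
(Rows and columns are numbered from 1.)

R1 ↔ R2
  [ -1   3   2  0   1 ]
  [  0   0   0  1   0 ]
  [ -1   3   1  0   1 ]
  [  2  -6  -3  0  -1 ]
R1 -> -1·R1
  [  1  -3  -2  0  -1 ]
  [  0   0   0  1   0 ]
  [ -1   3   1  0   1 ]
  [  2  -6  -3  0  -1 ]
R3 -> R3 + R1
  [ 1  -3  -2  0  -1 ]
  [ 0   0   0  1   0 ]
  [ 0   0  -1  0   0 ]
  [ 2  -6  -3  0  -1 ]
R4 -> R4 − 2·R1
  [ 1  -3  -2  0  -1 ]
  [ 0   0   0  1   0 ]
  [ 0   0  -1  0   0 ]
  [ 0   0   1  0   1 ]
R2 ↔ R3
  [ 1  -3  -2  0  -1 ]
  [ 0   0  -1  0   0 ]
  [ 0   0   0  1   0 ]
  [ 0   0   1  0   1 ]
R2 -> -1·R2
  [ 1  -3  -2  0  -1 ]
  [ 0   0   1  0   0 ]
  [ 0   0   0  1   0 ]
  [ 0   0   1  0   1 ]
R4 -> R4 − R2
  [ 1  -3  -2  0  -1 ]
  [ 0   0   1  0   0 ]
  [ 0   0   0  1   0 ]
  [ 0   0   0  0   1 ]
R1 -> R1 + R4
  [ 1  -3  -2  0  0 ]
  [ 0   0   1  0  0 ]
  [ 0   0   0  1  0 ]
  [ 0   0   0  0  1 ]
R1 -> R1 + 2·R2
  [ 1  -3  0  0  0 ]
  [ 0   0  1  0  0 ]
  [ 0   0  0  1  0 ]
  [ 0   0  0  0  1 ]

-3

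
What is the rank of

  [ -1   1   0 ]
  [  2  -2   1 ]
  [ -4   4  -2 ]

rank = 2

R1 := -1·R1
R2 := R2 − 2·R1
R3 := R3 + 4·R1
R3 := R3 + 2·R2
The reduced form has 2 nonzero rows.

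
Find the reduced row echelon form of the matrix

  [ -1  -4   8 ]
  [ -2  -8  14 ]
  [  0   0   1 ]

[[1, 4, 0], [0, 0, 1], [0, 0, 0]]

Multiply r1 by -1.
  [  1   4  -8 ]
  [ -2  -8  14 ]
  [  0   0   1 ]
Add 2 times r1 to r2.
  [ 1  4  -8 ]
  [ 0  0  -2 ]
  [ 0  0   1 ]
Multiply r2 by -1/2.
  [ 1  4  -8 ]
  [ 0  0   1 ]
  [ 0  0   1 ]
Subtract r2 from r3.
  [ 1  4  -8 ]
  [ 0  0   1 ]
  [ 0  0   0 ]
Add 8 times r2 to r1.
  [ 1  4  0 ]
  [ 0  0  1 ]
  [ 0  0  0 ]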